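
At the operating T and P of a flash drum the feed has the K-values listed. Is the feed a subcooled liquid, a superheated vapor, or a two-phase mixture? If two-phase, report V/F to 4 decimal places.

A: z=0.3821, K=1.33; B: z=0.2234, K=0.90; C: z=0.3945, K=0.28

ΣzᵢKᵢ = 0.8197; Σzᵢ/Kᵢ = 1.9444.
Since ΣzᵢKᵢ < 1 the mixture is below its bubble point — single liquid phase.

subcooled liquid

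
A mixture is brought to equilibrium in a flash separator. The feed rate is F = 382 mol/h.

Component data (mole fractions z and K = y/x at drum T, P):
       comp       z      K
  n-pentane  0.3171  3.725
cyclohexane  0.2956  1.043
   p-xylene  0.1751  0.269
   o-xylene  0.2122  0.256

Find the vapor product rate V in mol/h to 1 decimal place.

Material balance + equilibrium reduce to Σ zᵢ(Kᵢ−1)/(1+ψ(Kᵢ−1)) = 0.
g(0) = ΣzᵢKᵢ − 1 = 0.5909 and g(1) = 1 − Σzᵢ/Kᵢ = -0.8484, so a root lies in (0, 1).
Iterate (Newton) starting at ψ = 0.5:
  ψ = 0.5000: g = -0.07493, g' = -0.9526 → ψ = 0.4213
  ψ = 0.4213: g = -0.00020, g' = -0.9554 → ψ = 0.4211
Converged at ψ = 0.4211.
Then V = ψ·F = 0.4211·382 = 160.9 mol/h and L = F − V = 221.1 mol/h.

V = 160.9 mol/h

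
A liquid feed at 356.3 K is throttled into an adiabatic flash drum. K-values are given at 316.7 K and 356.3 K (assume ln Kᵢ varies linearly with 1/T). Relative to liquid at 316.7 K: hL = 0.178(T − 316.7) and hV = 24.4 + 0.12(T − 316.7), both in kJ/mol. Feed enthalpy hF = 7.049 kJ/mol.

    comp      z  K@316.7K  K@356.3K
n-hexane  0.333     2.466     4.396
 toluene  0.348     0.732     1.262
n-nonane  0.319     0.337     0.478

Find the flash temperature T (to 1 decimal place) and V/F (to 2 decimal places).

Adiabatic flash: solve Rachford–Rice at each trial T, then check hF = ψ·hV(T) + (1−ψ)·hL(T).
  T = 316.7 K: K = (2.466, 0.732, 0.337), RR gives ψ = 0.256, H_out = 6.250 kJ/mol
  T = 356.3 K: K = (4.396, 1.262, 0.478), RR gives ψ = 0.968, H_out = 28.441 kJ/mol
  T = 336.5 K: K = (3.349, 0.977, 0.406), RR gives ψ = 0.637, H_out = 18.330 kJ/mol
  T = 326.6 K: K = (2.887, 0.849, 0.371), RR gives ψ = 0.456, H_out = 12.622 kJ/mol
  T = 321.6 K: K = (2.669, 0.789, 0.354), RR gives ψ = 0.358, H_out = 9.510 kJ/mol
  T = 319.1 K: K = (2.564, 0.759, 0.345), RR gives ψ = 0.307, H_out = 7.877 kJ/mol
Linear interpolation between T = 316.7 (H_out = 6.250) and T = 319.1 (H_out = 7.877) on hF = 7.049 gives T ≈ 317.9 K, at which ψ = 0.28.

T = 317.9 K, V/F = 0.28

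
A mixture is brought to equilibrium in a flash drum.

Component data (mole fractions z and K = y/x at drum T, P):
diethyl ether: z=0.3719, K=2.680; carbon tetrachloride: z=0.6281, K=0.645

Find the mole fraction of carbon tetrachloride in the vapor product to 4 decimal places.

Material balance + equilibrium reduce to Σ zᵢ(Kᵢ−1)/(1+V/F(Kᵢ−1)) = 0.
g(0) = ΣzᵢKᵢ − 1 = 0.4018 and g(1) = 1 − Σzᵢ/Kᵢ = -0.1126, so a root lies in (0, 1).
Newton–Raphson from V/F = 0.5:
  V/F = 0.5000: g = 0.06847, g' = -0.4270 → V/F = 0.6603
  V/F = 0.6603: g = 0.00495, g' = -0.3710 → V/F = 0.6737
Converged at V/F = 0.6737.
Compositions from xᵢ = zᵢ/(1+V/F(Kᵢ−1)), yᵢ = Kᵢxᵢ:
  diethyl ether: x = 0.1744, y = 0.4675
  carbon tetrachloride: x = 0.8256, y = 0.5325

y_carbon tetrachloride = 0.5325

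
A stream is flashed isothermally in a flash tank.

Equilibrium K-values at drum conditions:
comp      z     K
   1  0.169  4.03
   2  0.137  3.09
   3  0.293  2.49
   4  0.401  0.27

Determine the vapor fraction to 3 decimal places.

Rachford–Rice: g(ψ) = Σ zᵢ(Kᵢ−1)/(1+ψ(Kᵢ−1)) = 0.
Check two-phase: ΣzᵢKᵢ = 1.942 > 1 and Σzᵢ/Kᵢ = 1.689 > 1, so g(0) = 0.942 > 0 and g(1) = -0.689 < 0.
Newton iteration, ψ⁰ = 0.59:
  ψ = 0.590: g = 0.0300, g' = -1.163 → ψ = 0.616
Converged at ψ = 0.616.

ψ = 0.616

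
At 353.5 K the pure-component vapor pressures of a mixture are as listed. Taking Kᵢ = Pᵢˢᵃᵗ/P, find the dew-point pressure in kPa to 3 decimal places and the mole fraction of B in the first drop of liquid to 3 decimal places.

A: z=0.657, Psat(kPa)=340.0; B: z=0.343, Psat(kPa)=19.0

Pdew = 50.038 kPa, x_B = 0.903

At the dew point ψ → 1, so Σzᵢ/Kᵢ = 1 with Kᵢ = Pᵢˢᵃᵗ/P ⇒ 1/P = Σzᵢ/Pᵢˢᵃᵗ.
1/P = 0.657/340.0 + 0.343/19.0 = 0.019985 ⇒ P = 50.038 kPa
xᵢ = zᵢP/Pᵢˢᵃᵗ ⇒ x_B = 0.343·50.038/19.0 = 0.903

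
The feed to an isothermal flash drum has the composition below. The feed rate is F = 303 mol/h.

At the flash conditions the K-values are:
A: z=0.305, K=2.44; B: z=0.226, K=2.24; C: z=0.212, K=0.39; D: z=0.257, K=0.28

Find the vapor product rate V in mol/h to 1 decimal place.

V = 134.3 mol/h

Rachford–Rice: g(V/F) = Σ zᵢ(Kᵢ−1)/(1+V/F(Kᵢ−1)) = 0.
Feasibility: ΣzᵢKᵢ = 1.405, Σzᵢ/Kᵢ = 1.687 — both > 1, two phases present.
Newton–Raphson from V/F = 0.5:
  V/F = 0.500: g = -0.0469, g' = -0.835 → V/F = 0.444
  V/F = 0.444: g = -0.0006, g' = -0.816 → V/F = 0.443
Converged at V/F = 0.443.
Then V = V/F·F = 0.4431·303 = 134.3 mol/h and L = F − V = 168.7 mol/h.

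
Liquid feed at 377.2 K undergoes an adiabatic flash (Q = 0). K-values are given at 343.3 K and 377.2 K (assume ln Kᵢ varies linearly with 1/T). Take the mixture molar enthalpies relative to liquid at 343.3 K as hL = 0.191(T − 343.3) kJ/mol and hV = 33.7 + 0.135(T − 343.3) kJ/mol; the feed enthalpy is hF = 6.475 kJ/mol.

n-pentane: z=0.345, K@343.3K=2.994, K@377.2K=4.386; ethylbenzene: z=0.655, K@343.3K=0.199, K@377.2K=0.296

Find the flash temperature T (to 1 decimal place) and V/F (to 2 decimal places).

T = 350.6 K, V/F = 0.15

Adiabatic flash: solve Rachford–Rice at each trial T, then check hF = ψ·hV(T) + (1−ψ)·hL(T).
  T = 343.3 K: K = (2.994, 0.199), RR gives ψ = 0.102, H_out = 3.445 kJ/mol
  T = 377.2 K: K = (4.386, 0.296), RR gives ψ = 0.297, H_out = 15.908 kJ/mol
  T = 360.2 K: K = (3.654, 0.245), RR gives ψ = 0.210, H_out = 10.109 kJ/mol
  T = 351.8 K: K = (3.318, 0.221), RR gives ψ = 0.160, H_out = 6.956 kJ/mol
  T = 347.6 K: K = (3.156, 0.210), RR gives ψ = 0.133, H_out = 5.269 kJ/mol
  T = 349.7 K: K = (3.236, 0.216), RR gives ψ = 0.147, H_out = 6.123 kJ/mol
Linear interpolation between T = 349.7 (H_out = 6.123) and T = 351.8 (H_out = 6.956) on hF = 6.475 gives T ≈ 350.6 K, at which ψ = 0.15.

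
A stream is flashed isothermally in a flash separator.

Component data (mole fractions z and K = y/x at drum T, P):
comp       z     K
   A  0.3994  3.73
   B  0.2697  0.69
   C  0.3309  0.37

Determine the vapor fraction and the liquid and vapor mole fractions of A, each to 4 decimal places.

ψ = 0.5697, x_A = 0.1563, y_A = 0.5830

Material balance + equilibrium reduce to Σ zᵢ(Kᵢ−1)/(1+ψ(Kᵢ−1)) = 0.
Feasibility: ΣzᵢKᵢ = 1.7983, Σzᵢ/Kᵢ = 1.3923 — both > 1, two phases present.
Iterate (Newton) starting at ψ = 0.55:
  ψ = 0.5500: g = 0.01609, g' = -0.8209 → ψ = 0.5696
  ψ = 0.5696: g = 0.00007, g' = -0.8137 → ψ = 0.5697
Converged at ψ = 0.5697.
Compositions from xᵢ = zᵢ/(1+ψ(Kᵢ−1)), yᵢ = Kᵢxᵢ:
  A: x = 0.1563, y = 0.5830
  B: x = 0.3275, y = 0.2260
  C: x = 0.5161, y = 0.1910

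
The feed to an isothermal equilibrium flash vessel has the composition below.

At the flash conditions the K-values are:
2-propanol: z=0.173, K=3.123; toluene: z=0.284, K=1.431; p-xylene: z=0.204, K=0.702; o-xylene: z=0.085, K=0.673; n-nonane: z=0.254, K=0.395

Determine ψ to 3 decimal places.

ψ = 0.398

Material balance + equilibrium reduce to Σ zᵢ(Kᵢ−1)/(1+ψ(Kᵢ−1)) = 0.
Check two-phase: ΣzᵢKᵢ = 1.247 > 1 and Σzᵢ/Kᵢ = 1.314 > 1, so g(0) = 0.247 > 0 and g(1) = -0.314 < 0.
Newton–Raphson from ψ = 0.39:
  ψ = 0.390: g = 0.0039, g' = -0.466 → ψ = 0.398
Converged at ψ = 0.398.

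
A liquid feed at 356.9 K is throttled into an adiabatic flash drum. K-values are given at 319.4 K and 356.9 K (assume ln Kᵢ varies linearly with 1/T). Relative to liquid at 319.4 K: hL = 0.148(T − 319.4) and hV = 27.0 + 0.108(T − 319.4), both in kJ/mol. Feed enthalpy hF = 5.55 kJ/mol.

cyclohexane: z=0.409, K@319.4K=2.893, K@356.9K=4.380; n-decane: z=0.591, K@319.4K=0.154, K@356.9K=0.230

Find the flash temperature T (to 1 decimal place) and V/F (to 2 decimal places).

Adiabatic flash: solve Rachford–Rice at each trial T, then check hF = ψ·hV(T) + (1−ψ)·hL(T).
  T = 319.4 K: K = (2.893, 0.154), RR gives ψ = 0.171, H_out = 4.624 kJ/mol
  T = 356.9 K: K = (4.380, 0.230), RR gives ψ = 0.356, H_out = 14.636 kJ/mol
  T = 338.1 K: K = (3.599, 0.190), RR gives ψ = 0.278, H_out = 10.057 kJ/mol
  T = 328.8 K: K = (3.239, 0.172), RR gives ψ = 0.230, H_out = 7.510 kJ/mol
  T = 324.1 K: K = (3.063, 0.163), RR gives ψ = 0.202, H_out = 6.114 kJ/mol
  T = 321.8 K: K = (2.979, 0.158), RR gives ψ = 0.187, H_out = 5.398 kJ/mol
Linear interpolation between T = 321.8 (H_out = 5.398) and T = 324.1 (H_out = 6.114) on hF = 5.55 gives T ≈ 322.3 K, at which ψ = 0.19.

T = 322.3 K, V/F = 0.19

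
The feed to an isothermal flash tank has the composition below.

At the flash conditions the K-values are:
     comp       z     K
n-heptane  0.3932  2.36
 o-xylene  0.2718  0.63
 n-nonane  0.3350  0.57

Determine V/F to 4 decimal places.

Rachford–Rice: g(V/F) = Σ zᵢ(Kᵢ−1)/(1+V/F(Kᵢ−1)) = 0.
Check two-phase: ΣzᵢKᵢ = 1.2901 > 1 and Σzᵢ/Kᵢ = 1.1858 > 1, so g(0) = 0.2901 > 0 and g(1) = -0.1858 < 0.
Iterate (Newton) starting at V/F = 0.37:
  V/F = 0.3700: g = 0.06792, g' = -0.4594 → V/F = 0.5178
  V/F = 0.5178: g = 0.00406, g' = -0.4098 → V/F = 0.5277
  V/F = 0.5277: g = 0.00001, g' = -0.4076 → V/F = 0.5278
Converged at V/F = 0.5278.

V/F = 0.5278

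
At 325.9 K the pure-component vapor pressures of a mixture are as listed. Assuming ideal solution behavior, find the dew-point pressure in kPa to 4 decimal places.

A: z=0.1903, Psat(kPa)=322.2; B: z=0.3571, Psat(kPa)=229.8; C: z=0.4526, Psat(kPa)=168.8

At the dew point ψ → 1, so Σzᵢ/Kᵢ = 1 with Kᵢ = Pᵢˢᵃᵗ/P ⇒ 1/P = Σzᵢ/Pᵢˢᵃᵗ.
1/P = 0.1903/322.2 + 0.3571/229.8 + 0.4526/168.8 = 0.0048259 ⇒ P = 207.2167 kPa

Pdew = 207.2167 kPa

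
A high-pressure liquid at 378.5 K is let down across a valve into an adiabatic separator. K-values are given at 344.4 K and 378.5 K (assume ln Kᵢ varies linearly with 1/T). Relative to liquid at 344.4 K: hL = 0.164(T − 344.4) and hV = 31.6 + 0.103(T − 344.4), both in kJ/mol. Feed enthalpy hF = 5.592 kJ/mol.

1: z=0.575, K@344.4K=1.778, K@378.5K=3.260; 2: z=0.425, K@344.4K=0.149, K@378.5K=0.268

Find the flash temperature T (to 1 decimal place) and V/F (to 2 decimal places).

T = 346.0 K, V/F = 0.17

Adiabatic flash: solve Rachford–Rice at each trial T, then check hF = ψ·hV(T) + (1−ψ)·hL(T).
  T = 344.4 K: K = (1.778, 0.149), RR gives ψ = 0.129, H_out = 4.089 kJ/mol
  T = 378.5 K: K = (3.260, 0.268), RR gives ψ = 0.597, H_out = 23.230 kJ/mol
  T = 361.4 K: K = (2.440, 0.202), RR gives ψ = 0.426, H_out = 15.802 kJ/mol
  T = 352.9 K: K = (2.091, 0.174), RR gives ψ = 0.307, H_out = 10.929 kJ/mol
  T = 348.6 K: K = (1.928, 0.161), RR gives ψ = 0.228, H_out = 7.822 kJ/mol
  T = 346.5 K: K = (1.852, 0.155), RR gives ψ = 0.182, H_out = 6.061 kJ/mol
Linear interpolation between T = 344.4 (H_out = 4.089) and T = 346.5 (H_out = 6.061) on hF = 5.592 gives T ≈ 346.0 K, at which ψ = 0.17.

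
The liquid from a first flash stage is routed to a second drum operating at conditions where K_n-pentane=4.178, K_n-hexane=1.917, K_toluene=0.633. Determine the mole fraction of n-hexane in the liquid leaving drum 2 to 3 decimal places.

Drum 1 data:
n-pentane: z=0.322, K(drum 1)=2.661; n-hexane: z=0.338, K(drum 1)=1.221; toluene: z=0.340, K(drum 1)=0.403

x_n-hexane (drum 2) = 0.168

Drum 1:
Newton–Raphson from ψ₁ = 0.48:
  ψ₁ = 0.480: g = 0.0806, g' = -0.527 → ψ₁ = 0.633
Converged at ψ₁ = 0.633.
Drum-1 compositions:
  n-pentane: x = 0.157, y = 0.418
  n-hexane: x = 0.297, y = 0.362
  toluene: x = 0.547, y = 0.220
Drum-2 feed = drum-1 liquid: z₂ = (0.1570, 0.2965, 0.5465).
Drum 2:
Rachford–Rice: g(ψ₂) = Σ zᵢ(Kᵢ−1)/(1+ψ₂(Kᵢ−1)) = 0.
Feasibility: ΣzᵢKᵢ = 1.570, Σzᵢ/Kᵢ = 1.056 — both > 1, two phases present.
Iterate (Newton) starting at ψ₂ = 0.5:
  ψ₂ = 0.500: g = 0.1335, g' = -0.464 → ψ₂ = 0.788
  ψ₂ = 0.788: g = 0.0182, g' = -0.359 → ψ₂ = 0.838
  ψ₂ = 0.838: g = 0.0002, g' = -0.351 → ψ₂ = 0.839
Converged at ψ₂ = 0.839.
  n-pentane: x = 0.043, y = 0.179
  n-hexane: x = 0.168, y = 0.321
  toluene: x = 0.790, y = 0.500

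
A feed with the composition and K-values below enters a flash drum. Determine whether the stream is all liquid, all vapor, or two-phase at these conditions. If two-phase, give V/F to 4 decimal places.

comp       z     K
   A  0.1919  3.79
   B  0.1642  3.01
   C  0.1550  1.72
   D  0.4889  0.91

all vapor

ΣzᵢKᵢ = 1.9330; Σzᵢ/Kᵢ = 0.7326.
Since Σzᵢ/Kᵢ < 1 the mixture is above its dew point — single vapor phase.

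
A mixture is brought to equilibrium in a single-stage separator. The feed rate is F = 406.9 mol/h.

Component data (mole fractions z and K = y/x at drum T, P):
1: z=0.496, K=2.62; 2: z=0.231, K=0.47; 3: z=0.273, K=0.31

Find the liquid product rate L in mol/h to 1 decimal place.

Rachford–Rice: g(ψ) = Σ zᵢ(Kᵢ−1)/(1+ψ(Kᵢ−1)) = 0.
Check two-phase: ΣzᵢKᵢ = 1.493 > 1 and Σzᵢ/Kᵢ = 1.561 > 1, so g(0) = 0.493 > 0 and g(1) = -0.561 < 0.
Newton iteration, ψ⁰ = 0.49:
  ψ = 0.490: g = -0.0020, g' = -0.820 → ψ = 0.488
Converged at ψ = 0.488.
Then V = ψ·F = 0.4875·406.9 = 198.4 mol/h and L = F − V = 208.5 mol/h.

L = 208.5 mol/h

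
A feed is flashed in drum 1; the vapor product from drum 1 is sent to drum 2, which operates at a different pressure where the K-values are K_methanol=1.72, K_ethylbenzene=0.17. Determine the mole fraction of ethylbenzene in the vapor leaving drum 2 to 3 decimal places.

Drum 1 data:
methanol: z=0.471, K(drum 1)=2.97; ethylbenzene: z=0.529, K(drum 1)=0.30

y_ethylbenzene (drum 2) = 0.079

Drum 1:
Let ψ₁ = V/F and solve Σ zᵢ(Kᵢ−1)/(1+ψ₁(Kᵢ−1)) = 0.
g(0) = ΣzᵢKᵢ − 1 = 0.558 and g(1) = 1 − Σzᵢ/Kᵢ = -0.922, so a root lies in (0, 1).
Newton iteration, ψ₁⁰ = 0.62:
  ψ₁ = 0.620: g = -0.2365, g' = -1.180 → ψ₁ = 0.419
  ψ₁ = 0.419: g = -0.0162, g' = -1.068 → ψ₁ = 0.404
Converged at ψ₁ = 0.404.
Drum-1 compositions:
  methanol: x = 0.262, y = 0.779
  ethylbenzene: x = 0.738, y = 0.221
Drum-2 feed = drum-1 vapor: z₂ = (0.7787, 0.2213).
Drum 2:
Let ψ₂ = V/F and solve Σ zᵢ(Kᵢ−1)/(1+ψ₂(Kᵢ−1)) = 0.
Check two-phase: ΣzᵢKᵢ = 1.377 > 1 and Σzᵢ/Kᵢ = 1.755 > 1, so g(0) = 0.377 > 0 and g(1) = -0.755 < 0.
Binary case is linear: z₁(K₁−1)(1+ψ₂(K₂−1)) + z₂(K₂−1)(1+ψ₂(K₁−1)) = 0
⇒ ψ₂ = [z₁(K₁−1)+z₂(K₂−1)] / [−(K₁−1)(K₂−1)] = 0.3769/0.5976 = 0.631
  methanol: x = 0.535, y = 0.921
  ethylbenzene: x = 0.465, y = 0.079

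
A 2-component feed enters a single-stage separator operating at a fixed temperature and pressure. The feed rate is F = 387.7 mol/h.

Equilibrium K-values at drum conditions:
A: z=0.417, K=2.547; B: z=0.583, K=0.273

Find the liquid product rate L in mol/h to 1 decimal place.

L = 311.4 mol/h

Rachford–Rice: g(ψ) = Σ zᵢ(Kᵢ−1)/(1+ψ(Kᵢ−1)) = 0.
g(0) = ΣzᵢKᵢ − 1 = 0.221 and g(1) = 1 − Σzᵢ/Kᵢ = -1.299, so a root lies in (0, 1).
Binary case is linear: z₁(K₁−1)(1+ψ(K₂−1)) + z₂(K₂−1)(1+ψ(K₁−1)) = 0
⇒ ψ = [z₁(K₁−1)+z₂(K₂−1)] / [−(K₁−1)(K₂−1)] = 0.2213/1.1247 = 0.197
Then V = ψ·F = 0.1967·387.7 = 76.3 mol/h and L = F − V = 311.4 mol/h.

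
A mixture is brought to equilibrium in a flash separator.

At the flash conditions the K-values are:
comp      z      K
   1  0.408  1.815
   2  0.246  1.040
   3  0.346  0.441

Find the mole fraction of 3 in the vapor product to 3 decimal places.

Newton iteration, ψ⁰ = 0.52:
  ψ = 0.520: g = -0.0295, g' = -0.349 → ψ = 0.435
  ψ = 0.435: g = -0.0006, g' = -0.337 → ψ = 0.434
Converged at ψ = 0.434.
Compositions from xᵢ = zᵢ/(1+ψ(Kᵢ−1)), yᵢ = Kᵢxᵢ:
  1: x = 0.301, y = 0.547
  2: x = 0.242, y = 0.251
  3: x = 0.457, y = 0.201

y_3 = 0.201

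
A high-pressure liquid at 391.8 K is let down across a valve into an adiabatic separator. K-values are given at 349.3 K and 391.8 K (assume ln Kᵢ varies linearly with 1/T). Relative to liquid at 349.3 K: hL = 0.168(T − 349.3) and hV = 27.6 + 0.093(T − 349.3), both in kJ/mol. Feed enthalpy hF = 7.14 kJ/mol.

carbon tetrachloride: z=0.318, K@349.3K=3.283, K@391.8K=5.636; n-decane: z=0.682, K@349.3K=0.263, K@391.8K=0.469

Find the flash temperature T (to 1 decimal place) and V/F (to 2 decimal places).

T = 358.7 K, V/F = 0.21

Adiabatic flash: solve Rachford–Rice at each trial T, then check hF = ψ·hV(T) + (1−ψ)·hL(T).
  T = 349.3 K: K = (3.283, 0.263), RR gives ψ = 0.133, H_out = 3.664 kJ/mol
  T = 391.8 K: K = (5.636, 0.469), RR gives ψ = 0.452, H_out = 18.169 kJ/mol
  T = 370.6 K: K = (4.371, 0.357), RR gives ψ = 0.293, H_out = 11.185 kJ/mol
  T = 360.0 K: K = (3.807, 0.308), RR gives ψ = 0.217, H_out = 7.604 kJ/mol
  T = 354.6 K: K = (3.537, 0.285), RR gives ψ = 0.176, H_out = 5.673 kJ/mol
  T = 357.3 K: K = (3.670, 0.296), RR gives ψ = 0.197, H_out = 6.651 kJ/mol
  T = 358.6 K: K = (3.736, 0.302), RR gives ψ = 0.206, H_out = 7.113 kJ/mol
Linear interpolation between T = 358.6 (H_out = 7.113) and T = 360.0 (H_out = 7.604) on hF = 7.14 gives T ≈ 358.7 K, at which ψ = 0.21.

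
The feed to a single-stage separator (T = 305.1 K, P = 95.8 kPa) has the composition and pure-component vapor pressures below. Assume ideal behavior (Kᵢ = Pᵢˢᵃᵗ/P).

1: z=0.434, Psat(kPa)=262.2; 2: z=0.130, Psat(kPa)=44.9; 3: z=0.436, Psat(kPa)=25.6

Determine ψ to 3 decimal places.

Raoult's law: Kᵢ = Pᵢˢᵃᵗ/P = Pᵢˢᵃᵗ/95.8.
  K_1 = 262.2/95.8 = 2.73695, K_2 = 44.9/95.8 = 0.46868, K_3 = 25.6/95.8 = 0.26722
Let ψ = V/F and solve Σ zᵢ(Kᵢ−1)/(1+ψ(Kᵢ−1)) = 0.
Check two-phase: ΣzᵢKᵢ = 1.365 > 1 and Σzᵢ/Kᵢ = 2.068 > 1, so g(0) = 0.365 > 0 and g(1) = -1.068 < 0.
Iterate (Newton) starting at ψ = 0.46:
  ψ = 0.460: g = -0.1543, g' = -1.002 → ψ = 0.306
  ψ = 0.306: g = -0.0020, g' = -1.000 → ψ = 0.304
Converged at ψ = 0.304.

ψ = 0.304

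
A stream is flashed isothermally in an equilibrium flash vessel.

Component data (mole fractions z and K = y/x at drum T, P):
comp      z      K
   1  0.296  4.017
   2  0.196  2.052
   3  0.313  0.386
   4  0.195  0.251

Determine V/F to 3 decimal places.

Rachford–Rice: g(V/F) = Σ zᵢ(Kᵢ−1)/(1+V/F(Kᵢ−1)) = 0.
Check two-phase: ΣzᵢKᵢ = 1.761 > 1 and Σzᵢ/Kᵢ = 1.757 > 1, so g(0) = 0.761 > 0 and g(1) = -0.757 < 0.
Newton iteration, V/F⁰ = 0.59:
  V/F = 0.590: g = -0.1146, g' = -1.073 → V/F = 0.483
  V/F = 0.483: g = -0.0021, g' = -1.049 → V/F = 0.481
Converged at V/F = 0.481.

V/F = 0.481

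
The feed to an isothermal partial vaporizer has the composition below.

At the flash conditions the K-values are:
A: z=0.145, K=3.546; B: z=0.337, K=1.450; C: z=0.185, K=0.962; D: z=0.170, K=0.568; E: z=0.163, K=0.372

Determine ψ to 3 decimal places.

ψ = 0.588

Rachford–Rice: g(ψ) = Σ zᵢ(Kᵢ−1)/(1+ψ(Kᵢ−1)) = 0.
Feasibility: ΣzᵢKᵢ = 1.338, Σzᵢ/Kᵢ = 1.203 — both > 1, two phases present.
Newton iteration, ψ⁰ = 0.5:
  ψ = 0.500: g = 0.0362, g' = -0.416 → ψ = 0.587
  ψ = 0.587: g = 0.0003, g' = -0.412 → ψ = 0.588
Converged at ψ = 0.588.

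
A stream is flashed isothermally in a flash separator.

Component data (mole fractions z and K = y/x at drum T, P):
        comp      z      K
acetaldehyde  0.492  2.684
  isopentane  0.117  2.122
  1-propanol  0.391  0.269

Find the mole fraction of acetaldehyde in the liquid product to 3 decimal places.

Iterate (Newton) starting at ψ = 0.44:
  ψ = 0.440: g = 0.1424, g' = -0.980 → ψ = 0.585
  ψ = 0.585: g = -0.0031, g' = -1.046 → ψ = 0.582
Converged at ψ = 0.582.
Compositions from xᵢ = zᵢ/(1+ψ(Kᵢ−1)), yᵢ = Kᵢxᵢ:
  acetaldehyde: x = 0.248, y = 0.667
  isopentane: x = 0.071, y = 0.150
  1-propanol: x = 0.681, y = 0.183

x_acetaldehyde = 0.248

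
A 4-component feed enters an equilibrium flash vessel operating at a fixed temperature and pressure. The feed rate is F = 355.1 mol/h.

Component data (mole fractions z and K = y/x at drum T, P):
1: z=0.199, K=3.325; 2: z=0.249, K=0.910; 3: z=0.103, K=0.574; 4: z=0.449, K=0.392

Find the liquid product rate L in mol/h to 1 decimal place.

Let ψ = V/F and solve Σ zᵢ(Kᵢ−1)/(1+ψ(Kᵢ−1)) = 0.
Check two-phase: ΣzᵢKᵢ = 1.123 > 1 and Σzᵢ/Kᵢ = 1.658 > 1, so g(0) = 0.123 > 0 and g(1) = -0.658 < 0.
Iterate (Newton) starting at ψ = 0.5:
  ψ = 0.500: g = -0.2575, g' = -0.605 → ψ = 0.074
  ψ = 0.074: g = 0.0406, g' = -0.986 → ψ = 0.116
  ψ = 0.116: g = 0.0022, g' = -0.883 → ψ = 0.118
Converged at ψ = 0.118.
Then V = ψ·F = 0.1181·355.1 = 42.0 mol/h and L = F − V = 313.1 mol/h.

L = 313.1 mol/h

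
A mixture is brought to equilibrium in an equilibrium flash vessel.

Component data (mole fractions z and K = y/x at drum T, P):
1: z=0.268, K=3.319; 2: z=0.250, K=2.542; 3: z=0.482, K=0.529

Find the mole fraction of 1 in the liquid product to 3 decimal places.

Let ψ = V/F and solve Σ zᵢ(Kᵢ−1)/(1+ψ(Kᵢ−1)) = 0.
Check two-phase: ΣzᵢKᵢ = 1.780 > 1 and Σzᵢ/Kᵢ = 1.090 > 1, so g(0) = 0.780 > 0 and g(1) = -0.090 < 0.
Newton–Raphson from ψ = 0.61:
  ψ = 0.610: g = 0.1375, g' = -0.616 → ψ = 0.833
  ψ = 0.833: g = 0.0069, g' = -0.571 → ψ = 0.845
Converged at ψ = 0.845.
Compositions from xᵢ = zᵢ/(1+ψ(Kᵢ−1)), yᵢ = Kᵢxᵢ:
  1: x = 0.091, y = 0.300
  2: x = 0.109, y = 0.276
  3: x = 0.801, y = 0.424

x_1 = 0.091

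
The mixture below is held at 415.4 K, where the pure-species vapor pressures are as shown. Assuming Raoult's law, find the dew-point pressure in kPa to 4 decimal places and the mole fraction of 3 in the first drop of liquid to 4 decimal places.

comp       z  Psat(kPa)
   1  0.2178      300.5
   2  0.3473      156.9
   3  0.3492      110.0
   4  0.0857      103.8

At the dew point ψ → 1, so Σzᵢ/Kᵢ = 1 with Kᵢ = Pᵢˢᵃᵗ/P ⇒ 1/P = Σzᵢ/Pᵢˢᵃᵗ.
1/P = 0.2178/300.5 + 0.3473/156.9 + 0.3492/110.0 + 0.0857/103.8 = 0.0069385 ⇒ P = 144.1239 kPa
xᵢ = zᵢP/Pᵢˢᵃᵗ ⇒ x_3 = 0.3492·144.1239/110.0 = 0.4575

Pdew = 144.1239 kPa, x_3 = 0.4575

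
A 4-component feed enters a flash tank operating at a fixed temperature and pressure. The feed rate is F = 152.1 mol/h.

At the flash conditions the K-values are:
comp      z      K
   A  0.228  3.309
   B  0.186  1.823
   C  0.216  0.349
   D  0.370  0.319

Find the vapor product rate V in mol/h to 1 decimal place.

Newton iteration, β⁰ = 0.35:
  β = 0.350: g = -0.1029, g' = -0.897 → β = 0.235
  β = 0.235: g = 0.0033, g' = -0.970 → β = 0.239
Converged at β = 0.239.
Then V = β·F = 0.2387·152.1 = 36.3 mol/h and L = F − V = 115.8 mol/h.

V = 36.3 mol/h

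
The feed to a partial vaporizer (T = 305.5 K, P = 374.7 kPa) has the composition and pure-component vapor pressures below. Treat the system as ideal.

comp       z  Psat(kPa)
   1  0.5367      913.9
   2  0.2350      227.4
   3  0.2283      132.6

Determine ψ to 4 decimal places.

ψ = 0.6818

Raoult's law: Kᵢ = Pᵢˢᵃᵗ/P = Pᵢˢᵃᵗ/374.7.
  K_1 = 913.9/374.7 = 2.439018, K_2 = 227.4/374.7 = 0.606886, K_3 = 132.6/374.7 = 0.353883
Material balance + equilibrium reduce to Σ zᵢ(Kᵢ−1)/(1+ψ(Kᵢ−1)) = 0.
g(0) = ΣzᵢKᵢ − 1 = 0.5324 and g(1) = 1 − Σzᵢ/Kᵢ = -0.2524, so a root lies in (0, 1).
Newton iteration, ψ⁰ = 0.5:
  ψ = 0.5000: g = 0.11627, g' = -0.6401 → ψ = 0.6816
  ψ = 0.6816: g = 0.00009, g' = -0.6554 → ψ = 0.6818
Converged at ψ = 0.6818.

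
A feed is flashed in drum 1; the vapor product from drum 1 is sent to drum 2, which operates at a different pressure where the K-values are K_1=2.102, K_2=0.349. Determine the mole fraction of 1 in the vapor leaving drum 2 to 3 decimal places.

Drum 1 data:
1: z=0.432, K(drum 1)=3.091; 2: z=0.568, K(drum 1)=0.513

y_1 (drum 2) = 0.781

Drum 1:
Rachford–Rice: g(ψ₁) = Σ zᵢ(Kᵢ−1)/(1+ψ₁(Kᵢ−1)) = 0.
Check two-phase: ΣzᵢKᵢ = 1.627 > 1 and Σzᵢ/Kᵢ = 1.247 > 1, so g(0) = 0.627 > 0 and g(1) = -0.247 < 0.
Binary case is linear: z₁(K₁−1)(1+ψ₁(K₂−1)) + z₂(K₂−1)(1+ψ₁(K₁−1)) = 0
⇒ ψ₁ = [z₁(K₁−1)+z₂(K₂−1)] / [−(K₁−1)(K₂−1)] = 0.6267/1.0183 = 0.615
Drum-1 compositions:
  1: x = 0.189, y = 0.584
  2: x = 0.811, y = 0.416
Drum-2 feed = drum-1 vapor: z₂ = (0.5839, 0.4161).
Drum 2:
Rachford–Rice: g(ψ₂) = Σ zᵢ(Kᵢ−1)/(1+ψ₂(Kᵢ−1)) = 0.
Check two-phase: ΣzᵢKᵢ = 1.373 > 1 and Σzᵢ/Kᵢ = 1.470 > 1, so g(0) = 0.373 > 0 and g(1) = -0.470 < 0.
Binary case is linear: z₁(K₁−1)(1+ψ₂(K₂−1)) + z₂(K₂−1)(1+ψ₂(K₁−1)) = 0
⇒ ψ₂ = [z₁(K₁−1)+z₂(K₂−1)] / [−(K₁−1)(K₂−1)] = 0.3726/0.7174 = 0.519
  1: x = 0.371, y = 0.781
  2: x = 0.629, y = 0.219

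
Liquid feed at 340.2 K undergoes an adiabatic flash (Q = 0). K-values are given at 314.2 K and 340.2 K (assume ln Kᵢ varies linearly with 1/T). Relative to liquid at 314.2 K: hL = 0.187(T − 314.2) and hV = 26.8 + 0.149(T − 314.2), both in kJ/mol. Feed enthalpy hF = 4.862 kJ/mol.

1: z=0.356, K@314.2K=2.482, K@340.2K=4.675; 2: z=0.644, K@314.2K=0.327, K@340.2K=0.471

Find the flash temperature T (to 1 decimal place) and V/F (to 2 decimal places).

T = 317.3 K, V/F = 0.16

Adiabatic flash: solve Rachford–Rice at each trial T, then check hF = ψ·hV(T) + (1−ψ)·hL(T).
  T = 314.2 K: K = (2.482, 0.327), RR gives ψ = 0.094, H_out = 2.531 kJ/mol
  T = 340.2 K: K = (4.675, 0.471), RR gives ψ = 0.498, H_out = 17.709 kJ/mol
  T = 327.2 K: K = (3.449, 0.395), RR gives ψ = 0.326, H_out = 11.002 kJ/mol
  T = 320.7 K: K = (2.936, 0.360), RR gives ψ = 0.224, H_out = 7.157 kJ/mol
  T = 317.4 K: K = (2.698, 0.343), RR gives ψ = 0.163, H_out = 4.940 kJ/mol
  T = 315.8 K: K = (2.588, 0.335), RR gives ψ = 0.130, H_out = 3.773 kJ/mol
Linear interpolation between T = 315.8 (H_out = 3.773) and T = 317.4 (H_out = 4.940) on hF = 4.862 gives T ≈ 317.3 K, at which ψ = 0.16.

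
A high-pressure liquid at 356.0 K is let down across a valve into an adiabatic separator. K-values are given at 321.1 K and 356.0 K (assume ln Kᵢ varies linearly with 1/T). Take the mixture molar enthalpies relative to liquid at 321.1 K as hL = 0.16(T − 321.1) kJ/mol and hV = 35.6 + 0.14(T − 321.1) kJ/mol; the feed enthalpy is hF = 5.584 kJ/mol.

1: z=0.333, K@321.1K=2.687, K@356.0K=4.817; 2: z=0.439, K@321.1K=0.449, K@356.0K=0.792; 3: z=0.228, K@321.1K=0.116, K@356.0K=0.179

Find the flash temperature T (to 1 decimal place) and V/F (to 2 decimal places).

Adiabatic flash: solve Rachford–Rice at each trial T, then check hF = ψ·hV(T) + (1−ψ)·hL(T).
  T = 321.1 K: K = (2.687, 0.449, 0.116), RR gives ψ = 0.103, H_out = 3.681 kJ/mol
  T = 356.0 K: K = (4.817, 0.792, 0.179), RR gives ψ = 0.517, H_out = 23.626 kJ/mol
  T = 338.6 K: K = (3.655, 0.606, 0.146), RR gives ψ = 0.331, H_out = 14.466 kJ/mol
  T = 329.9 K: K = (3.150, 0.524, 0.131), RR gives ψ = 0.227, H_out = 9.442 kJ/mol
  T = 325.5 K: K = (2.912, 0.486, 0.123), RR gives ψ = 0.168, H_out = 6.679 kJ/mol
  T = 323.3 K: K = (2.798, 0.467, 0.120), RR gives ψ = 0.137, H_out = 5.215 kJ/mol
  T = 324.4 K: K = (2.855, 0.476, 0.121), RR gives ψ = 0.153, H_out = 5.955 kJ/mol
Linear interpolation between T = 323.3 (H_out = 5.215) and T = 324.4 (H_out = 5.955) on hF = 5.584 gives T ≈ 323.8 K, at which ψ = 0.14.

T = 323.8 K, V/F = 0.14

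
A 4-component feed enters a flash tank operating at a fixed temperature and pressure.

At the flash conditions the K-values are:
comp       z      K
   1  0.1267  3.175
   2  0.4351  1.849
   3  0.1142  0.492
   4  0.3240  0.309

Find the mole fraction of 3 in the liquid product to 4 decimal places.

x_3 = 0.1490

Rachford–Rice: g(ψ) = Σ zᵢ(Kᵢ−1)/(1+ψ(Kᵢ−1)) = 0.
Check two-phase: ΣzᵢKᵢ = 1.3631 > 1 and Σzᵢ/Kᵢ = 1.5559 > 1, so g(0) = 0.3631 > 0 and g(1) = -0.5559 < 0.
Newton–Raphson from ψ = 0.5:
  ψ = 0.5000: g = -0.02851, g' = -0.7062 → ψ = 0.4596
  ψ = 0.4596: g = -0.00026, g' = -0.6945 → ψ = 0.4593
Converged at ψ = 0.4593.
Compositions from xᵢ = zᵢ/(1+ψ(Kᵢ−1)), yᵢ = Kᵢxᵢ:
  1: x = 0.0634, y = 0.2012
  2: x = 0.3130, y = 0.5788
  3: x = 0.1490, y = 0.0733
  4: x = 0.4746, y = 0.1467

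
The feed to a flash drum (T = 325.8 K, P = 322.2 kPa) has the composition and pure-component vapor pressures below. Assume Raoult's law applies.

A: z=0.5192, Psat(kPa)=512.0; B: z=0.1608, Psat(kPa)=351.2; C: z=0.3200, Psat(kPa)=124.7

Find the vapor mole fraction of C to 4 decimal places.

Raoult's law: Kᵢ = Pᵢˢᵃᵗ/P = Pᵢˢᵃᵗ/322.2.
  K_A = 512.0/322.2 = 1.589075, K_B = 351.2/322.2 = 1.090006, K_C = 124.7/322.2 = 0.387027
Rachford–Rice: g(ψ) = Σ zᵢ(Kᵢ−1)/(1+ψ(Kᵢ−1)) = 0.
Feasibility: ΣzᵢKᵢ = 1.1242, Σzᵢ/Kᵢ = 1.3011 — both > 1, two phases present.
Newton–Raphson from ψ = 0.59:
  ψ = 0.5900: g = -0.06657, g' = -0.3955 → ψ = 0.4217
  ψ = 0.4217: g = -0.00558, g' = -0.3355 → ψ = 0.4050
  ψ = 0.4050: g = -0.00003, g' = -0.3314 → ψ = 0.4049
Converged at ψ = 0.4049.
Compositions from xᵢ = zᵢ/(1+ψ(Kᵢ−1)), yᵢ = Kᵢxᵢ:
  A: x = 0.4192, y = 0.6662
  B: x = 0.1551, y = 0.1691
  C: x = 0.4256, y = 0.1647

y_C = 0.1647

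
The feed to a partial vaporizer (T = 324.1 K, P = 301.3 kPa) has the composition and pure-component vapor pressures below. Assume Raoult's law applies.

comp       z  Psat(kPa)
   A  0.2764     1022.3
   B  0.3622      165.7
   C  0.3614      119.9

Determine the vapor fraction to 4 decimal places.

ψ = 0.2217

Raoult's law: Kᵢ = Pᵢˢᵃᵗ/P = Pᵢˢᵃᵗ/301.3.
  K_A = 1022.3/301.3 = 3.392964, K_B = 165.7/301.3 = 0.549950, K_C = 119.9/301.3 = 0.397942
Rachford–Rice: g(ψ) = Σ zᵢ(Kᵢ−1)/(1+ψ(Kᵢ−1)) = 0.
Feasibility: ΣzᵢKᵢ = 1.2808, Σzᵢ/Kᵢ = 1.6482 — both > 1, two phases present.
Newton iteration, ψ⁰ = 0.54:
  ψ = 0.5400: g = -0.24919, g' = -0.7169 → ψ = 0.1924
  ψ = 0.1924: g = 0.02836, g' = -0.9976 → ψ = 0.2208
  ψ = 0.2208: g = 0.00081, g' = -0.9422 → ψ = 0.2217
Converged at ψ = 0.2217.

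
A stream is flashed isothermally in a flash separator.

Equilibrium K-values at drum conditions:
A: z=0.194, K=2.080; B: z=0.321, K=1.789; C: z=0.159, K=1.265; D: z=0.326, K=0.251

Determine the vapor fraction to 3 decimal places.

Rachford–Rice: g(ψ) = Σ zᵢ(Kᵢ−1)/(1+ψ(Kᵢ−1)) = 0.
g(0) = ΣzᵢKᵢ − 1 = 0.261 and g(1) = 1 − Σzᵢ/Kᵢ = -0.697, so a root lies in (0, 1).
Iterate (Newton) starting at ψ = 0.5:
  ψ = 0.500: g = -0.0355, g' = -0.674 → ψ = 0.447
  ψ = 0.447: g = -0.0011, g' = -0.635 → ψ = 0.446
Converged at ψ = 0.446.

ψ = 0.446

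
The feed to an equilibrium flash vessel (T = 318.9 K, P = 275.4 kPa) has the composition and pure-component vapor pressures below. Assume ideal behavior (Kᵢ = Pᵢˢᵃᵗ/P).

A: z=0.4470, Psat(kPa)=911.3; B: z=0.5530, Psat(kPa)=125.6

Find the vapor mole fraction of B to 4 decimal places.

y_B = 0.3691

Raoult's law: Kᵢ = Pᵢˢᵃᵗ/P = Pᵢˢᵃᵗ/275.4.
  K_A = 911.3/275.4 = 3.309005, K_B = 125.6/275.4 = 0.456064
Rachford–Rice: g(V/F) = Σ zᵢ(Kᵢ−1)/(1+V/F(Kᵢ−1)) = 0.
Feasibility: ΣzᵢKᵢ = 1.7313, Σzᵢ/Kᵢ = 1.3476 — both > 1, two phases present.
Binary case is linear: z₁(K₁−1)(1+V/F(K₂−1)) + z₂(K₂−1)(1+V/F(K₁−1)) = 0
⇒ V/F = [z₁(K₁−1)+z₂(K₂−1)] / [−(K₁−1)(K₂−1)] = 0.73133/1.25595 = 0.5823
Compositions from xᵢ = zᵢ/(1+V/F(Kᵢ−1)), yᵢ = Kᵢxᵢ:
  A: x = 0.1907, y = 0.6309
  B: x = 0.8093, y = 0.3691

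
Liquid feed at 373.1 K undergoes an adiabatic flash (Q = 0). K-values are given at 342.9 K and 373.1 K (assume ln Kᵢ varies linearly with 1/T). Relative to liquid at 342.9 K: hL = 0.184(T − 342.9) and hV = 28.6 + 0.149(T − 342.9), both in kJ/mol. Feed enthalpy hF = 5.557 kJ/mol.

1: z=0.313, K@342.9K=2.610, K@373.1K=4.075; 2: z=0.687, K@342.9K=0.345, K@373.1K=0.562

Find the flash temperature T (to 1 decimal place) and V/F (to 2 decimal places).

Adiabatic flash: solve Rachford–Rice at each trial T, then check hF = ψ·hV(T) + (1−ψ)·hL(T).
  T = 342.9 K: K = (2.610, 0.345), RR gives ψ = 0.051, H_out = 1.463 kJ/mol
  T = 373.1 K: K = (4.075, 0.562), RR gives ψ = 0.491, H_out = 19.086 kJ/mol
  T = 358.0 K: K = (3.292, 0.445), RR gives ψ = 0.264, H_out = 10.192 kJ/mol
  T = 350.4 K: K = (2.936, 0.393), RR gives ψ = 0.160, H_out = 5.927 kJ/mol
  T = 346.6 K: K = (2.768, 0.368), RR gives ψ = 0.107, H_out = 3.716 kJ/mol
  T = 348.5 K: K = (2.851, 0.380), RR gives ψ = 0.134, H_out = 4.832 kJ/mol
Linear interpolation between T = 348.5 (H_out = 4.832) and T = 350.4 (H_out = 5.927) on hF = 5.557 gives T ≈ 349.8 K, at which ψ = 0.15.

T = 349.8 K, V/F = 0.15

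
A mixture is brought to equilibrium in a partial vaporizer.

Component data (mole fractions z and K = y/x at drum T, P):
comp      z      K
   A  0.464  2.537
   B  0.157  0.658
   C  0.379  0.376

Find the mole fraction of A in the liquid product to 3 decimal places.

x_A = 0.264

Rachford–Rice: g(ψ) = Σ zᵢ(Kᵢ−1)/(1+ψ(Kᵢ−1)) = 0.
g(0) = ΣzᵢKᵢ − 1 = 0.423 and g(1) = 1 − Σzᵢ/Kᵢ = -0.429, so a root lies in (0, 1).
Iterate (Newton) starting at ψ = 0.5:
  ψ = 0.500: g = -0.0053, g' = -0.689 → ψ = 0.492
Converged at ψ = 0.492.
Compositions from xᵢ = zᵢ/(1+ψ(Kᵢ−1)), yᵢ = Kᵢxᵢ:
  A: x = 0.264, y = 0.670
  B: x = 0.189, y = 0.124
  C: x = 0.547, y = 0.206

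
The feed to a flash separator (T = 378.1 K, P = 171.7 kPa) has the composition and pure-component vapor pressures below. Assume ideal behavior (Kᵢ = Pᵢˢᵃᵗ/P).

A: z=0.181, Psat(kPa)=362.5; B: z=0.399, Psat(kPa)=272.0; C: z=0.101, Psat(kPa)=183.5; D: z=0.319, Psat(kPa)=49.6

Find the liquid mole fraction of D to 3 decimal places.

x_D = 0.462

Raoult's law: Kᵢ = Pᵢˢᵃᵗ/P = Pᵢˢᵃᵗ/171.7.
  K_A = 362.5/171.7 = 2.11124, K_B = 272.0/171.7 = 1.58416, K_C = 183.5/171.7 = 1.06872, K_D = 49.6/171.7 = 0.28888
Material balance + equilibrium reduce to Σ zᵢ(Kᵢ−1)/(1+ψ(Kᵢ−1)) = 0.
Feasibility: ΣzᵢKᵢ = 1.214, Σzᵢ/Kᵢ = 1.536 — both > 1, two phases present.
Newton–Raphson from ψ = 0.5:
  ψ = 0.500: g = -0.0356, g' = -0.563 → ψ = 0.437
  ψ = 0.437: g = -0.0012, g' = -0.528 → ψ = 0.434
Converged at ψ = 0.434.
Compositions from xᵢ = zᵢ/(1+ψ(Kᵢ−1)), yᵢ = Kᵢxᵢ:
  A: x = 0.122, y = 0.258
  B: x = 0.318, y = 0.504
  C: x = 0.098, y = 0.105
  D: x = 0.462, y = 0.133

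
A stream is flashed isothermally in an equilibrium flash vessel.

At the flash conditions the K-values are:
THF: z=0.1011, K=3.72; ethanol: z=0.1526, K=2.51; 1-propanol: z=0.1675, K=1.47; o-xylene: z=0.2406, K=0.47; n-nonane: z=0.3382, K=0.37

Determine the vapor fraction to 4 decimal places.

ψ = 0.2520

Material balance + equilibrium reduce to Σ zᵢ(Kᵢ−1)/(1+ψ(Kᵢ−1)) = 0.
g(0) = ΣzᵢKᵢ − 1 = 0.2436 and g(1) = 1 − Σzᵢ/Kᵢ = -0.6279, so a root lies in (0, 1).
Iterate (Newton) starting at ψ = 0.5:
  ψ = 0.5000: g = -0.17298, g' = -0.6827 → ψ = 0.2466
  ψ = 0.2466: g = 0.00408, g' = -0.7600 → ψ = 0.2520
Converged at ψ = 0.2520.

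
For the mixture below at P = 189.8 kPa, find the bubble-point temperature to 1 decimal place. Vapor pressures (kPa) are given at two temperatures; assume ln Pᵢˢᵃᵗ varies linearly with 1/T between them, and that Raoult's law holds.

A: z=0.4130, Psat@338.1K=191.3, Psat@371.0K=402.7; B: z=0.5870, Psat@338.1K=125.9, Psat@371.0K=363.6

T = 345.5 K

Bubble-point temperature: ΣzᵢPᵢˢᵃᵗ(T) = P. Interpolate ln Pᵢˢᵃᵗ = aᵢ + bᵢ/T.
  T = 338.1 K: ΣzᵢPᵢˢᵃᵗ = 152.91 kPa
  T = 371.0 K: ΣzᵢPᵢˢᵃᵗ = 379.75 kPa
  T = 354.6 K: ΣzᵢPᵢˢᵃᵗ = 245.69 kPa
  T = 346.4 K: ΣzᵢPᵢˢᵃᵗ = 195.03 kPa
  T = 342.2 K: ΣzᵢPᵢˢᵃᵗ = 172.65 kPa
  T = 344.3 K: ΣzᵢPᵢˢᵃᵗ = 183.56 kPa
  T = 345.4 K: ΣzᵢPᵢˢᵃᵗ = 189.50 kPa
Interpolating between 345.4 K and 346.4 K gives T ≈ 345.5 K.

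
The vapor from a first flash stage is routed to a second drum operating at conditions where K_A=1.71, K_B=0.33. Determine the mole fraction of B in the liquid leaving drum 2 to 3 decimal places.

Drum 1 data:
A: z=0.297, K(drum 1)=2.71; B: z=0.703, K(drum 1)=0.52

Drum 1:
Material balance + equilibrium reduce to Σ zᵢ(Kᵢ−1)/(1+ψ₁(Kᵢ−1)) = 0.
g(0) = ΣzᵢKᵢ − 1 = 0.170 and g(1) = 1 − Σzᵢ/Kᵢ = -0.462, so a root lies in (0, 1).
Binary case is linear: z₁(K₁−1)(1+ψ₁(K₂−1)) + z₂(K₂−1)(1+ψ₁(K₁−1)) = 0
⇒ ψ₁ = [z₁(K₁−1)+z₂(K₂−1)] / [−(K₁−1)(K₂−1)] = 0.1704/0.8208 = 0.208
Drum-1 compositions:
  A: x = 0.219, y = 0.594
  B: x = 0.781, y = 0.406
Drum-2 feed = drum-1 vapor: z₂ = (0.5940, 0.4060).
Drum 2:
Material balance + equilibrium reduce to Σ zᵢ(Kᵢ−1)/(1+ψ₂(Kᵢ−1)) = 0.
g(0) = ΣzᵢKᵢ − 1 = 0.150 and g(1) = 1 − Σzᵢ/Kᵢ = -0.578, so a root lies in (0, 1).
Binary case is linear: z₁(K₁−1)(1+ψ₂(K₂−1)) + z₂(K₂−1)(1+ψ₂(K₁−1)) = 0
⇒ ψ₂ = [z₁(K₁−1)+z₂(K₂−1)] / [−(K₁−1)(K₂−1)] = 0.1497/0.4757 = 0.315
  A: x = 0.486, y = 0.830
  B: x = 0.514, y = 0.170

x_B (drum 2) = 0.514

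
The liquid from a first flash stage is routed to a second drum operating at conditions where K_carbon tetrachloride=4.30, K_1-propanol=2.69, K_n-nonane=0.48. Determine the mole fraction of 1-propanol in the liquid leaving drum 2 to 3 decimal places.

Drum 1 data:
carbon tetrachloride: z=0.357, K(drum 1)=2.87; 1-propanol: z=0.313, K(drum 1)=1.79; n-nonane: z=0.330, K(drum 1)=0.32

Drum 1:
Iterate (Newton) starting at ψ₁ = 0.32:
  ψ₁ = 0.320: g = 0.3282, g' = -0.862 → ψ₁ = 0.701
  ψ₁ = 0.701: g = 0.0196, g' = -0.871 → ψ₁ = 0.723
Converged at ψ₁ = 0.723.
Drum-1 compositions:
  carbon tetrachloride: x = 0.152, y = 0.436
  1-propanol: x = 0.199, y = 0.357
  n-nonane: x = 0.649, y = 0.208
Drum-2 feed = drum-1 liquid: z₂ = (0.1518, 0.1992, 0.6490).
Drum 2:
Rachford–Rice: g(ψ₂) = Σ zᵢ(Kᵢ−1)/(1+ψ₂(Kᵢ−1)) = 0.
g(0) = ΣzᵢKᵢ − 1 = 0.500 and g(1) = 1 − Σzᵢ/Kᵢ = -0.461, so a root lies in (0, 1).
Newton–Raphson from ψ₂ = 0.5:
  ψ₂ = 0.500: g = -0.0845, g' = -0.723 → ψ₂ = 0.383
  ψ₂ = 0.383: g = 0.0042, g' = -0.806 → ψ₂ = 0.388
Converged at ψ₂ = 0.388.
  carbon tetrachloride: x = 0.067, y = 0.286
  1-propanol: x = 0.120, y = 0.324
  n-nonane: x = 0.813, y = 0.390

x_1-propanol (drum 2) = 0.120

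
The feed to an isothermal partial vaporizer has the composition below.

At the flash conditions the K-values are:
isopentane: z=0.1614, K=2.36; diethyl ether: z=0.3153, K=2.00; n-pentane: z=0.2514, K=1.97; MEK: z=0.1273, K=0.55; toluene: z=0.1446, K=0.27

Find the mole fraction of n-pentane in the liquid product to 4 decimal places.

x_n-pentane = 0.1349

Let β = V/F and solve Σ zᵢ(Kᵢ−1)/(1+β(Kᵢ−1)) = 0.
Check two-phase: ΣzᵢKᵢ = 1.6158 > 1 and Σzᵢ/Kᵢ = 1.1207 > 1, so g(0) = 0.6158 > 0 and g(1) = -0.1207 < 0.
Newton–Raphson from β = 0.6:
  β = 0.6000: g = 0.20578, g' = -0.6005 → β = 0.9427
  β = 0.9427: g = -0.05209, g' = -1.0755 → β = 0.8942
  β = 0.8942: g = -0.00378, g' = -0.9278 → β = 0.8901
Converged at β = 0.8901.
Compositions from xᵢ = zᵢ/(1+β(Kᵢ−1)), yᵢ = Kᵢxᵢ:
  isopentane: x = 0.0730, y = 0.1723
  diethyl ether: x = 0.1668, y = 0.3336
  n-pentane: x = 0.1349, y = 0.2658
  MEK: x = 0.2124, y = 0.1168
  toluene: x = 0.4129, y = 0.1115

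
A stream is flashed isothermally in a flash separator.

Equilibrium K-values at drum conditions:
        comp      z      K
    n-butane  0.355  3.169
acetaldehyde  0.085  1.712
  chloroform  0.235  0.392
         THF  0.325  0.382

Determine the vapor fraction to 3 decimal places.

ψ = 0.404

Material balance + equilibrium reduce to Σ zᵢ(Kᵢ−1)/(1+ψ(Kᵢ−1)) = 0.
Feasibility: ΣzᵢKᵢ = 1.487, Σzᵢ/Kᵢ = 1.612 — both > 1, two phases present.
Iterate (Newton) starting at ψ = 0.45:
  ψ = 0.450: g = -0.0394, g' = -0.855 → ψ = 0.404
Converged at ψ = 0.404.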